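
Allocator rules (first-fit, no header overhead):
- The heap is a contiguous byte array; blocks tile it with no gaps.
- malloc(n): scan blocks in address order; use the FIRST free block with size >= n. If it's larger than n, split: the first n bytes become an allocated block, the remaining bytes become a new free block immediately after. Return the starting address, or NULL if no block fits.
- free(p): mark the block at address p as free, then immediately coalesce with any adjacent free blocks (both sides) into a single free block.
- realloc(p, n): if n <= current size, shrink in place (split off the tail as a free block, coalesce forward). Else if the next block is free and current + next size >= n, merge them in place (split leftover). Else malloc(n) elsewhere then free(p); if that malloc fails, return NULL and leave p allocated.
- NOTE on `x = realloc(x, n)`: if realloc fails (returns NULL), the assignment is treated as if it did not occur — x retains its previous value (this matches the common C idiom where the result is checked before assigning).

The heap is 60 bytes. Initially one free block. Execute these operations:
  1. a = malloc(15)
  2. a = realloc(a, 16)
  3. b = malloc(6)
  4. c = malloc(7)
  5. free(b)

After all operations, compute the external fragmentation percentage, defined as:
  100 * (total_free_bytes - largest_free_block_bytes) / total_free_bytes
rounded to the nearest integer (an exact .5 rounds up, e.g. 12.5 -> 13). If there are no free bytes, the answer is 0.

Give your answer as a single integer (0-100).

Answer: 16

Derivation:
Op 1: a = malloc(15) -> a = 0; heap: [0-14 ALLOC][15-59 FREE]
Op 2: a = realloc(a, 16) -> a = 0; heap: [0-15 ALLOC][16-59 FREE]
Op 3: b = malloc(6) -> b = 16; heap: [0-15 ALLOC][16-21 ALLOC][22-59 FREE]
Op 4: c = malloc(7) -> c = 22; heap: [0-15 ALLOC][16-21 ALLOC][22-28 ALLOC][29-59 FREE]
Op 5: free(b) -> (freed b); heap: [0-15 ALLOC][16-21 FREE][22-28 ALLOC][29-59 FREE]
Free blocks: [6 31] total_free=37 largest=31 -> 100*(37-31)/37 = 600/37 ≈ 16.216 -> rounds to 16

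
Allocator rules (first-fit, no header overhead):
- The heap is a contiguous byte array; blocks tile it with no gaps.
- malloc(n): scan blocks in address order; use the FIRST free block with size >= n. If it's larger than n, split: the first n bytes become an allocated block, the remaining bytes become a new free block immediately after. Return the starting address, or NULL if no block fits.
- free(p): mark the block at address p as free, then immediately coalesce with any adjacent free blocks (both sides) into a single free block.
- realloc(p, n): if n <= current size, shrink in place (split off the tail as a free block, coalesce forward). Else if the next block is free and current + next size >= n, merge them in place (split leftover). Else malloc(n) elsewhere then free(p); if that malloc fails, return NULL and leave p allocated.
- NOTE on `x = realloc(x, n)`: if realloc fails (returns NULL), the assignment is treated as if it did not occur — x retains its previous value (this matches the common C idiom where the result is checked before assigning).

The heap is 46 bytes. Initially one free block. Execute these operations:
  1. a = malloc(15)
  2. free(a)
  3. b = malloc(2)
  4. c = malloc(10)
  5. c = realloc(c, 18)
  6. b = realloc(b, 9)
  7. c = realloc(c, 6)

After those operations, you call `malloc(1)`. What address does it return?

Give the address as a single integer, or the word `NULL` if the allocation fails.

Op 1: a = malloc(15) -> a = 0; heap: [0-14 ALLOC][15-45 FREE]
Op 2: free(a) -> (freed a); heap: [0-45 FREE]
Op 3: b = malloc(2) -> b = 0; heap: [0-1 ALLOC][2-45 FREE]
Op 4: c = malloc(10) -> c = 2; heap: [0-1 ALLOC][2-11 ALLOC][12-45 FREE]
Op 5: c = realloc(c, 18) -> c = 2; heap: [0-1 ALLOC][2-19 ALLOC][20-45 FREE]
Op 6: b = realloc(b, 9) -> b = 20; heap: [0-1 FREE][2-19 ALLOC][20-28 ALLOC][29-45 FREE]
Op 7: c = realloc(c, 6) -> c = 2; heap: [0-1 FREE][2-7 ALLOC][8-19 FREE][20-28 ALLOC][29-45 FREE]
malloc(1): first-fit scan over [0-1 FREE][2-7 ALLOC][8-19 FREE][20-28 ALLOC][29-45 FREE] -> 0

Answer: 0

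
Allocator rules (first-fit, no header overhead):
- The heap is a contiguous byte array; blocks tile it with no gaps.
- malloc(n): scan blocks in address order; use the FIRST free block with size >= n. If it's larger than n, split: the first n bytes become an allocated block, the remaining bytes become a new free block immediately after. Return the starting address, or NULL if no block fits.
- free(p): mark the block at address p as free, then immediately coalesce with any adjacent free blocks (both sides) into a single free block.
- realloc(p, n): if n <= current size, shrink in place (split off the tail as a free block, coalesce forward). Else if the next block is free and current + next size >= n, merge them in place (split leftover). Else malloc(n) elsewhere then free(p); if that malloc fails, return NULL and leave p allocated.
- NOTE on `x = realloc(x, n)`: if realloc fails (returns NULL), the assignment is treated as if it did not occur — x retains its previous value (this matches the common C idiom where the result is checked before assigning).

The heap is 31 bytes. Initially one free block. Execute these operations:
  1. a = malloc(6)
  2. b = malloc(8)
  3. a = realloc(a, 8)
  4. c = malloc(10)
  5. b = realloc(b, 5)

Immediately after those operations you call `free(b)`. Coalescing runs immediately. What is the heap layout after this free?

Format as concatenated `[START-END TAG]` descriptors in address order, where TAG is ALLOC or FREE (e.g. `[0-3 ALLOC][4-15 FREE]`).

Op 1: a = malloc(6) -> a = 0; heap: [0-5 ALLOC][6-30 FREE]
Op 2: b = malloc(8) -> b = 6; heap: [0-5 ALLOC][6-13 ALLOC][14-30 FREE]
Op 3: a = realloc(a, 8) -> a = 14; heap: [0-5 FREE][6-13 ALLOC][14-21 ALLOC][22-30 FREE]
Op 4: c = malloc(10) -> c = NULL; heap: [0-5 FREE][6-13 ALLOC][14-21 ALLOC][22-30 FREE]
Op 5: b = realloc(b, 5) -> b = 6; heap: [0-5 FREE][6-10 ALLOC][11-13 FREE][14-21 ALLOC][22-30 FREE]
free(b): b = 6 -> block [6-10 ALLOC]; mark free, coalesce with adjacent free neighbors -> [0-13 FREE][14-21 ALLOC][22-30 FREE]

Answer: [0-13 FREE][14-21 ALLOC][22-30 FREE]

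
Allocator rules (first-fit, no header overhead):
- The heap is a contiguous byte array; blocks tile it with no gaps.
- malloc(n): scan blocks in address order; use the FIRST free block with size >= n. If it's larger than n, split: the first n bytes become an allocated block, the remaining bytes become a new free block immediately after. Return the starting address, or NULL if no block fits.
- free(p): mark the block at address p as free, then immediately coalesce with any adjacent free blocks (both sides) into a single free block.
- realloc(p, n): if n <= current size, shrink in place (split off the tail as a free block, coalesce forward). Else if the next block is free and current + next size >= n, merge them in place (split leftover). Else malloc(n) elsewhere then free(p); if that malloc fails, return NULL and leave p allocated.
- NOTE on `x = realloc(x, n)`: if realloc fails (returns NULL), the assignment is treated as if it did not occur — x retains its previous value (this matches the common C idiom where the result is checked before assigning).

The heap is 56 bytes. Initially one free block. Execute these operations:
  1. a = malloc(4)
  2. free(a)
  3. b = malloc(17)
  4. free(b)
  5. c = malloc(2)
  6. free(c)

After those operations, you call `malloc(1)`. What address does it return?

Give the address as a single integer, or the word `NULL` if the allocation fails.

Answer: 0

Derivation:
Op 1: a = malloc(4) -> a = 0; heap: [0-3 ALLOC][4-55 FREE]
Op 2: free(a) -> (freed a); heap: [0-55 FREE]
Op 3: b = malloc(17) -> b = 0; heap: [0-16 ALLOC][17-55 FREE]
Op 4: free(b) -> (freed b); heap: [0-55 FREE]
Op 5: c = malloc(2) -> c = 0; heap: [0-1 ALLOC][2-55 FREE]
Op 6: free(c) -> (freed c); heap: [0-55 FREE]
malloc(1): first-fit scan over [0-55 FREE] -> 0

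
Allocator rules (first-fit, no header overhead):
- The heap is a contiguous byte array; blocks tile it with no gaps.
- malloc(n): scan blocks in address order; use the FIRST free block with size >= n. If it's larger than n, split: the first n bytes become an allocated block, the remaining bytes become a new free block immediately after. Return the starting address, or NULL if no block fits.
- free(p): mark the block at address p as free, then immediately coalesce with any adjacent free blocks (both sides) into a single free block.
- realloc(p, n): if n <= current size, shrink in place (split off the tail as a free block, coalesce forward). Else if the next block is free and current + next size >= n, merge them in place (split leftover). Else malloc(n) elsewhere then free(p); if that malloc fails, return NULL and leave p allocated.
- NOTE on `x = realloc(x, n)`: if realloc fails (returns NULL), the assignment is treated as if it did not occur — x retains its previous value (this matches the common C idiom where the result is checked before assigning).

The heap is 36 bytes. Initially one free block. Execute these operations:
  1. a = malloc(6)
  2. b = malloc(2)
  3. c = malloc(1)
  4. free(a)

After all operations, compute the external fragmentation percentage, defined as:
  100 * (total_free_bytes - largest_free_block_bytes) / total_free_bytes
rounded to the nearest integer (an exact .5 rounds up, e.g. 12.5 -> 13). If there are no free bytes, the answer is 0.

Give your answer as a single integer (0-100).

Op 1: a = malloc(6) -> a = 0; heap: [0-5 ALLOC][6-35 FREE]
Op 2: b = malloc(2) -> b = 6; heap: [0-5 ALLOC][6-7 ALLOC][8-35 FREE]
Op 3: c = malloc(1) -> c = 8; heap: [0-5 ALLOC][6-7 ALLOC][8-8 ALLOC][9-35 FREE]
Op 4: free(a) -> (freed a); heap: [0-5 FREE][6-7 ALLOC][8-8 ALLOC][9-35 FREE]
Free blocks: [6 27] total_free=33 largest=27 -> 100*(33-27)/33 = 600/33 ≈ 18.182 -> rounds to 18

Answer: 18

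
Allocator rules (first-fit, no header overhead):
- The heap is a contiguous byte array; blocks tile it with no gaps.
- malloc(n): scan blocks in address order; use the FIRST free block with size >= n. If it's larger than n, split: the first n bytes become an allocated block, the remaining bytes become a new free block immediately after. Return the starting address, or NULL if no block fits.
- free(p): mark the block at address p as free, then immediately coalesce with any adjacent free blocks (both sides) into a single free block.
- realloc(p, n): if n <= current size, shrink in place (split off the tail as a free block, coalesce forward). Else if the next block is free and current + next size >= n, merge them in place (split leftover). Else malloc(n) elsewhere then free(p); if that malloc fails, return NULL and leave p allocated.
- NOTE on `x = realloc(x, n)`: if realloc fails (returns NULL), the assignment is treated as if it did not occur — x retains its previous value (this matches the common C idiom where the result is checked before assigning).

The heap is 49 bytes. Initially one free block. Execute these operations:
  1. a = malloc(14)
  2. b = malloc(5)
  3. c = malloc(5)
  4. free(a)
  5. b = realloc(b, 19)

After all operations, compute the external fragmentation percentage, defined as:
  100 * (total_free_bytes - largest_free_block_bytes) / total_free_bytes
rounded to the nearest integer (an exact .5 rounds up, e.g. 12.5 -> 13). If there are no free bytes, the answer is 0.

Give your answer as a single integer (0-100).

Answer: 24

Derivation:
Op 1: a = malloc(14) -> a = 0; heap: [0-13 ALLOC][14-48 FREE]
Op 2: b = malloc(5) -> b = 14; heap: [0-13 ALLOC][14-18 ALLOC][19-48 FREE]
Op 3: c = malloc(5) -> c = 19; heap: [0-13 ALLOC][14-18 ALLOC][19-23 ALLOC][24-48 FREE]
Op 4: free(a) -> (freed a); heap: [0-13 FREE][14-18 ALLOC][19-23 ALLOC][24-48 FREE]
Op 5: b = realloc(b, 19) -> b = 24; heap: [0-18 FREE][19-23 ALLOC][24-42 ALLOC][43-48 FREE]
Free blocks: [19 6] total_free=25 largest=19 -> 100*(25-19)/25 = 600/25 = 24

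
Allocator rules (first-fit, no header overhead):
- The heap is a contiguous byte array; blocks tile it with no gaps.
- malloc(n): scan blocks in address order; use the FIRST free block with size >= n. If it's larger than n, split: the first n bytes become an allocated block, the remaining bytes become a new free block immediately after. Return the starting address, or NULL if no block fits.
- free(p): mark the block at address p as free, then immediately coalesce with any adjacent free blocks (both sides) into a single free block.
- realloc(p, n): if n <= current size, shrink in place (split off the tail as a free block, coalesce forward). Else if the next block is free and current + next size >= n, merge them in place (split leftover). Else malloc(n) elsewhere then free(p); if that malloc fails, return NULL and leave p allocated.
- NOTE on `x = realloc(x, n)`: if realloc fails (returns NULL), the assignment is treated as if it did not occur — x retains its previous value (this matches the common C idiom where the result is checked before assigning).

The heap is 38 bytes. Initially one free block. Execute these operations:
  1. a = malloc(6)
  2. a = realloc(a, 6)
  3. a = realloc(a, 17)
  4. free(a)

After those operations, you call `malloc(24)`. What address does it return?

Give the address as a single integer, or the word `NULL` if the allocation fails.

Op 1: a = malloc(6) -> a = 0; heap: [0-5 ALLOC][6-37 FREE]
Op 2: a = realloc(a, 6) -> a = 0; heap: [0-5 ALLOC][6-37 FREE]
Op 3: a = realloc(a, 17) -> a = 0; heap: [0-16 ALLOC][17-37 FREE]
Op 4: free(a) -> (freed a); heap: [0-37 FREE]
malloc(24): first-fit scan over [0-37 FREE] -> 0

Answer: 0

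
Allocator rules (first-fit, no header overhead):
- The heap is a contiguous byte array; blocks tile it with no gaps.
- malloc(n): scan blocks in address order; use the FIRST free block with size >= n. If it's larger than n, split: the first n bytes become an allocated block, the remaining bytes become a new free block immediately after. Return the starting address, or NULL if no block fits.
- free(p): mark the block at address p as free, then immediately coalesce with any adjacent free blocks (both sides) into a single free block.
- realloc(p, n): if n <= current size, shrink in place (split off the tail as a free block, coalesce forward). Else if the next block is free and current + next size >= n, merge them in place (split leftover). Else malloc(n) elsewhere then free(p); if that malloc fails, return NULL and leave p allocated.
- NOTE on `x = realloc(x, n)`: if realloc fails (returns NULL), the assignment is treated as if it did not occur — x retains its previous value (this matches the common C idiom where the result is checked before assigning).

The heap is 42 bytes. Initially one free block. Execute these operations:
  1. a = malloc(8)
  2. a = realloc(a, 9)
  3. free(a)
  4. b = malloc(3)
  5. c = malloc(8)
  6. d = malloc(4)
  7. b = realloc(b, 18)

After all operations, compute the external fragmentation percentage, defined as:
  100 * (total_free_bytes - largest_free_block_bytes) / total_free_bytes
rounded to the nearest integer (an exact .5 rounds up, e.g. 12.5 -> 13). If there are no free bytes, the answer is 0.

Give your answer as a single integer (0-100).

Answer: 25

Derivation:
Op 1: a = malloc(8) -> a = 0; heap: [0-7 ALLOC][8-41 FREE]
Op 2: a = realloc(a, 9) -> a = 0; heap: [0-8 ALLOC][9-41 FREE]
Op 3: free(a) -> (freed a); heap: [0-41 FREE]
Op 4: b = malloc(3) -> b = 0; heap: [0-2 ALLOC][3-41 FREE]
Op 5: c = malloc(8) -> c = 3; heap: [0-2 ALLOC][3-10 ALLOC][11-41 FREE]
Op 6: d = malloc(4) -> d = 11; heap: [0-2 ALLOC][3-10 ALLOC][11-14 ALLOC][15-41 FREE]
Op 7: b = realloc(b, 18) -> b = 15; heap: [0-2 FREE][3-10 ALLOC][11-14 ALLOC][15-32 ALLOC][33-41 FREE]
Free blocks: [3 9] total_free=12 largest=9 -> 100*(12-9)/12 = 300/12 = 25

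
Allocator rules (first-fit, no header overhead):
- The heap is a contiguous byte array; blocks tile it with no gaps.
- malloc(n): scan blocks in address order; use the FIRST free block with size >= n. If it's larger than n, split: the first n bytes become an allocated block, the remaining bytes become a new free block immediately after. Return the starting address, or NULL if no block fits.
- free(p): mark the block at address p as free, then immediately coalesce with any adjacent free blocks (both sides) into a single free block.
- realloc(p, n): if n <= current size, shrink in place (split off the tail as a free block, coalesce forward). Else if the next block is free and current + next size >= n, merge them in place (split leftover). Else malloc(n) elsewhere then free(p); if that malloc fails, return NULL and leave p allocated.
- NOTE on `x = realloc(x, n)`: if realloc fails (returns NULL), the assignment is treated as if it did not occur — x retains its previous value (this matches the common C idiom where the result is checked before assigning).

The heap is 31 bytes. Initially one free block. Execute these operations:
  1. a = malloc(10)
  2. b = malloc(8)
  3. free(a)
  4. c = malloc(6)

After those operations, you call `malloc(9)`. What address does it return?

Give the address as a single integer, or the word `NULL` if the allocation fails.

Op 1: a = malloc(10) -> a = 0; heap: [0-9 ALLOC][10-30 FREE]
Op 2: b = malloc(8) -> b = 10; heap: [0-9 ALLOC][10-17 ALLOC][18-30 FREE]
Op 3: free(a) -> (freed a); heap: [0-9 FREE][10-17 ALLOC][18-30 FREE]
Op 4: c = malloc(6) -> c = 0; heap: [0-5 ALLOC][6-9 FREE][10-17 ALLOC][18-30 FREE]
malloc(9): first-fit scan over [0-5 ALLOC][6-9 FREE][10-17 ALLOC][18-30 FREE] -> 18

Answer: 18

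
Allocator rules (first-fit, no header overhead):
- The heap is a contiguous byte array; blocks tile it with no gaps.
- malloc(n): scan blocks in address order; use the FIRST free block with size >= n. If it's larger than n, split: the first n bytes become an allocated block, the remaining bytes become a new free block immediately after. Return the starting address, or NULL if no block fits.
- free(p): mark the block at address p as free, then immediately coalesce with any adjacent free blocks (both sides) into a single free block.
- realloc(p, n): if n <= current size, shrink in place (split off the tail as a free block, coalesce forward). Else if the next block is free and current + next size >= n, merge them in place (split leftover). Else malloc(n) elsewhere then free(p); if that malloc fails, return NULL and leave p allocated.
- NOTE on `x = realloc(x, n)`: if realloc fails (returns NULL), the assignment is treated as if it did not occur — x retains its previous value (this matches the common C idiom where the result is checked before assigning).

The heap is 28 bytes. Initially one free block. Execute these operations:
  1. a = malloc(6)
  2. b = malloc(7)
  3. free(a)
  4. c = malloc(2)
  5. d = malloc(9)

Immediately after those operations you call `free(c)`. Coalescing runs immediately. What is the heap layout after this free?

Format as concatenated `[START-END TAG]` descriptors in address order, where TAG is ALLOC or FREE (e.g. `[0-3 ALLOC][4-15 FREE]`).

Op 1: a = malloc(6) -> a = 0; heap: [0-5 ALLOC][6-27 FREE]
Op 2: b = malloc(7) -> b = 6; heap: [0-5 ALLOC][6-12 ALLOC][13-27 FREE]
Op 3: free(a) -> (freed a); heap: [0-5 FREE][6-12 ALLOC][13-27 FREE]
Op 4: c = malloc(2) -> c = 0; heap: [0-1 ALLOC][2-5 FREE][6-12 ALLOC][13-27 FREE]
Op 5: d = malloc(9) -> d = 13; heap: [0-1 ALLOC][2-5 FREE][6-12 ALLOC][13-21 ALLOC][22-27 FREE]
free(c): c = 0 -> block [0-1 ALLOC]; mark free, coalesce with adjacent free neighbors -> [0-5 FREE][6-12 ALLOC][13-21 ALLOC][22-27 FREE]

Answer: [0-5 FREE][6-12 ALLOC][13-21 ALLOC][22-27 FREE]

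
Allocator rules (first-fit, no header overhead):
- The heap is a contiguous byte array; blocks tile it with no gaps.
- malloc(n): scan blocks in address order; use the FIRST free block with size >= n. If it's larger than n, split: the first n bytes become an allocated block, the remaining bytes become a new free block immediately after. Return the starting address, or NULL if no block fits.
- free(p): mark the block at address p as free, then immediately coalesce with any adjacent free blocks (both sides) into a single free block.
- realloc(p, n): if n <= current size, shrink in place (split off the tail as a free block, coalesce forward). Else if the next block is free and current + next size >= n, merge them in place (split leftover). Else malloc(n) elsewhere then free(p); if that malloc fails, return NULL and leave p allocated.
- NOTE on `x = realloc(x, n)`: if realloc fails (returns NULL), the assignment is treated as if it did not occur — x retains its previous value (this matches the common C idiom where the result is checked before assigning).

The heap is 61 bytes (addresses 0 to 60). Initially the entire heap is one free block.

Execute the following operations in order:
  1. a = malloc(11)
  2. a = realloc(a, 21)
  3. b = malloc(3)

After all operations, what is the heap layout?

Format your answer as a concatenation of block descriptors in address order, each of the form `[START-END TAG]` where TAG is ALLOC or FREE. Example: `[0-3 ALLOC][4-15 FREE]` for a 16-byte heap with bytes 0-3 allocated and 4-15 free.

Answer: [0-20 ALLOC][21-23 ALLOC][24-60 FREE]

Derivation:
Op 1: a = malloc(11) -> a = 0; heap: [0-10 ALLOC][11-60 FREE]
Op 2: a = realloc(a, 21) -> a = 0; heap: [0-20 ALLOC][21-60 FREE]
Op 3: b = malloc(3) -> b = 21; heap: [0-20 ALLOC][21-23 ALLOC][24-60 FREE]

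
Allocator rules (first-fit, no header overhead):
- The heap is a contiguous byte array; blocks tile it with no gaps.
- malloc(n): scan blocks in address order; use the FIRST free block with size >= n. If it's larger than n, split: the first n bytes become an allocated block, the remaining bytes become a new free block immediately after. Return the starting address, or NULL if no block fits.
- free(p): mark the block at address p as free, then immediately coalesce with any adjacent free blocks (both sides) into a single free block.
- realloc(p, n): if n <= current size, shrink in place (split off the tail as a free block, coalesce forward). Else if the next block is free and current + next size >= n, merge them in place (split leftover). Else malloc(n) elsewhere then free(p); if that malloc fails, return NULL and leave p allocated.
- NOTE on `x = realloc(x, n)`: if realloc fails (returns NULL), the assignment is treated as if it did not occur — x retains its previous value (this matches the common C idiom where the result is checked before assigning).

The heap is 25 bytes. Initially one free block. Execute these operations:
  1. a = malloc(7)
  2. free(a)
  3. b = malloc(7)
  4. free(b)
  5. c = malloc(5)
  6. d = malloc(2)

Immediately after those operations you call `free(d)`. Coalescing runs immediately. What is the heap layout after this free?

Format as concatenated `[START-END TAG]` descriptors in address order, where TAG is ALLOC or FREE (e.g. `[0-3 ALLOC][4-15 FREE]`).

Answer: [0-4 ALLOC][5-24 FREE]

Derivation:
Op 1: a = malloc(7) -> a = 0; heap: [0-6 ALLOC][7-24 FREE]
Op 2: free(a) -> (freed a); heap: [0-24 FREE]
Op 3: b = malloc(7) -> b = 0; heap: [0-6 ALLOC][7-24 FREE]
Op 4: free(b) -> (freed b); heap: [0-24 FREE]
Op 5: c = malloc(5) -> c = 0; heap: [0-4 ALLOC][5-24 FREE]
Op 6: d = malloc(2) -> d = 5; heap: [0-4 ALLOC][5-6 ALLOC][7-24 FREE]
free(d): d = 5 -> block [5-6 ALLOC]; mark free, coalesce with adjacent free neighbors -> [0-4 ALLOC][5-24 FREE]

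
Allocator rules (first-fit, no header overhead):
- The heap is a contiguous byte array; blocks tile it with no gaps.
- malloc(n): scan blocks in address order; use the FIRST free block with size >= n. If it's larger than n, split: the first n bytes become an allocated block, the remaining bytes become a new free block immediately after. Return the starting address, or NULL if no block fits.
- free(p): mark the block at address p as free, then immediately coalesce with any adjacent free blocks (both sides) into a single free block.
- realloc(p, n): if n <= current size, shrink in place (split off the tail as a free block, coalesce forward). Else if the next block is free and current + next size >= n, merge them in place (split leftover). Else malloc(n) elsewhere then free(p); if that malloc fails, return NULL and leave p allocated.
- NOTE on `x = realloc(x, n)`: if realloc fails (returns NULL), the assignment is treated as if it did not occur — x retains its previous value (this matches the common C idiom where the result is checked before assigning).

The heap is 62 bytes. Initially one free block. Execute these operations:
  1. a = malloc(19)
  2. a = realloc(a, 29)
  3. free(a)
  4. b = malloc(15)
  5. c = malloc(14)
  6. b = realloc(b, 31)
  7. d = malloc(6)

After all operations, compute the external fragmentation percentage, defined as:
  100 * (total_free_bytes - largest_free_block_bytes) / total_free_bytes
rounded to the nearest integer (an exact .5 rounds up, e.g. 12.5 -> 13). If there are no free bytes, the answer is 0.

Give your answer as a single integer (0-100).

Answer: 18

Derivation:
Op 1: a = malloc(19) -> a = 0; heap: [0-18 ALLOC][19-61 FREE]
Op 2: a = realloc(a, 29) -> a = 0; heap: [0-28 ALLOC][29-61 FREE]
Op 3: free(a) -> (freed a); heap: [0-61 FREE]
Op 4: b = malloc(15) -> b = 0; heap: [0-14 ALLOC][15-61 FREE]
Op 5: c = malloc(14) -> c = 15; heap: [0-14 ALLOC][15-28 ALLOC][29-61 FREE]
Op 6: b = realloc(b, 31) -> b = 29; heap: [0-14 FREE][15-28 ALLOC][29-59 ALLOC][60-61 FREE]
Op 7: d = malloc(6) -> d = 0; heap: [0-5 ALLOC][6-14 FREE][15-28 ALLOC][29-59 ALLOC][60-61 FREE]
Free blocks: [9 2] total_free=11 largest=9 -> 100*(11-9)/11 = 200/11 ≈ 18.182 -> rounds to 18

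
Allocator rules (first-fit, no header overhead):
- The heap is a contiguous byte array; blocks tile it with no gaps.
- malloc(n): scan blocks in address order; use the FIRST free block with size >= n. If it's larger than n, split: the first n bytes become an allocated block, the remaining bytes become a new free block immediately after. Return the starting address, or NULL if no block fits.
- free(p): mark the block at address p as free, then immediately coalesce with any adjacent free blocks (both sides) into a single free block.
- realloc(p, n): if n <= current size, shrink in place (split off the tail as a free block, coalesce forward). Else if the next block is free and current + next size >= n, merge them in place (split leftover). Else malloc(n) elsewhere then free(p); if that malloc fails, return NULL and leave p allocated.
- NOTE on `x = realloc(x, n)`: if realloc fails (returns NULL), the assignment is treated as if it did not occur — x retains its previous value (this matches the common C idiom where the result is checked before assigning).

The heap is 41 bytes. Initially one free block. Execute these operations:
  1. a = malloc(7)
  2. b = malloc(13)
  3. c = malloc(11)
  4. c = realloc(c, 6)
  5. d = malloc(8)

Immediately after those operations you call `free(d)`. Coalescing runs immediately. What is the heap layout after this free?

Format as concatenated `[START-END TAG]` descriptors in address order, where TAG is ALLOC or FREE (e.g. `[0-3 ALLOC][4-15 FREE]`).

Answer: [0-6 ALLOC][7-19 ALLOC][20-25 ALLOC][26-40 FREE]

Derivation:
Op 1: a = malloc(7) -> a = 0; heap: [0-6 ALLOC][7-40 FREE]
Op 2: b = malloc(13) -> b = 7; heap: [0-6 ALLOC][7-19 ALLOC][20-40 FREE]
Op 3: c = malloc(11) -> c = 20; heap: [0-6 ALLOC][7-19 ALLOC][20-30 ALLOC][31-40 FREE]
Op 4: c = realloc(c, 6) -> c = 20; heap: [0-6 ALLOC][7-19 ALLOC][20-25 ALLOC][26-40 FREE]
Op 5: d = malloc(8) -> d = 26; heap: [0-6 ALLOC][7-19 ALLOC][20-25 ALLOC][26-33 ALLOC][34-40 FREE]
free(d): d = 26 -> block [26-33 ALLOC]; mark free, coalesce with adjacent free neighbors -> [0-6 ALLOC][7-19 ALLOC][20-25 ALLOC][26-40 FREE]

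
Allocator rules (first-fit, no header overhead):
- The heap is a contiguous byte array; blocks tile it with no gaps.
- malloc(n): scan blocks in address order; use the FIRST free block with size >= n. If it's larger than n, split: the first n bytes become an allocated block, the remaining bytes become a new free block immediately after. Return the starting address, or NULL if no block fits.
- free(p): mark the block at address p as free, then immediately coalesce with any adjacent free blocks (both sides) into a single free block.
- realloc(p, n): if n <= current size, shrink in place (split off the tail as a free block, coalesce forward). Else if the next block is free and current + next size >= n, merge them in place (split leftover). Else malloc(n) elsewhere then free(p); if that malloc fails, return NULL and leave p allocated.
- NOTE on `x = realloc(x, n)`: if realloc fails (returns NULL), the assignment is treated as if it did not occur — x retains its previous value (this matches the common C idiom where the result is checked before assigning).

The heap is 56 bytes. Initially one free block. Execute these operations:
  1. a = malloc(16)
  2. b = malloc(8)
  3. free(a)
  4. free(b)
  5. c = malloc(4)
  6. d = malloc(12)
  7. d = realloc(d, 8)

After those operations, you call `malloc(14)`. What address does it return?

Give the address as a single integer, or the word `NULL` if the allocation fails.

Answer: 12

Derivation:
Op 1: a = malloc(16) -> a = 0; heap: [0-15 ALLOC][16-55 FREE]
Op 2: b = malloc(8) -> b = 16; heap: [0-15 ALLOC][16-23 ALLOC][24-55 FREE]
Op 3: free(a) -> (freed a); heap: [0-15 FREE][16-23 ALLOC][24-55 FREE]
Op 4: free(b) -> (freed b); heap: [0-55 FREE]
Op 5: c = malloc(4) -> c = 0; heap: [0-3 ALLOC][4-55 FREE]
Op 6: d = malloc(12) -> d = 4; heap: [0-3 ALLOC][4-15 ALLOC][16-55 FREE]
Op 7: d = realloc(d, 8) -> d = 4; heap: [0-3 ALLOC][4-11 ALLOC][12-55 FREE]
malloc(14): first-fit scan over [0-3 ALLOC][4-11 ALLOC][12-55 FREE] -> 12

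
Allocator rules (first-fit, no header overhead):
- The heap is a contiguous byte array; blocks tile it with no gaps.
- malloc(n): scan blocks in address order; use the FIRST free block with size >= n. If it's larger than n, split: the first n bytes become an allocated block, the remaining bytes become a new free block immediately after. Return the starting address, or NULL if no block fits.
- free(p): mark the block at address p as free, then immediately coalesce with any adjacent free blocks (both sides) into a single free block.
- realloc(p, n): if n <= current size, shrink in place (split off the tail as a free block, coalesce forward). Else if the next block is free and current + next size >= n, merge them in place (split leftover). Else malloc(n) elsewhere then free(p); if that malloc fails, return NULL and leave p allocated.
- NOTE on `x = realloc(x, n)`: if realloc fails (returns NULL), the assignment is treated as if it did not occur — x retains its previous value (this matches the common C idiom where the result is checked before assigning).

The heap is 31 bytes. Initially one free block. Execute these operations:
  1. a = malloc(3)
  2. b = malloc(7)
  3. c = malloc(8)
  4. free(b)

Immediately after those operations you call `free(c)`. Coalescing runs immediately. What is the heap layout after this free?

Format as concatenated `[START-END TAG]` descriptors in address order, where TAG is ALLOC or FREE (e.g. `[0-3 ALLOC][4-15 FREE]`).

Op 1: a = malloc(3) -> a = 0; heap: [0-2 ALLOC][3-30 FREE]
Op 2: b = malloc(7) -> b = 3; heap: [0-2 ALLOC][3-9 ALLOC][10-30 FREE]
Op 3: c = malloc(8) -> c = 10; heap: [0-2 ALLOC][3-9 ALLOC][10-17 ALLOC][18-30 FREE]
Op 4: free(b) -> (freed b); heap: [0-2 ALLOC][3-9 FREE][10-17 ALLOC][18-30 FREE]
free(c): c = 10 -> block [10-17 ALLOC]; mark free, coalesce with adjacent free neighbors -> [0-2 ALLOC][3-30 FREE]

Answer: [0-2 ALLOC][3-30 FREE]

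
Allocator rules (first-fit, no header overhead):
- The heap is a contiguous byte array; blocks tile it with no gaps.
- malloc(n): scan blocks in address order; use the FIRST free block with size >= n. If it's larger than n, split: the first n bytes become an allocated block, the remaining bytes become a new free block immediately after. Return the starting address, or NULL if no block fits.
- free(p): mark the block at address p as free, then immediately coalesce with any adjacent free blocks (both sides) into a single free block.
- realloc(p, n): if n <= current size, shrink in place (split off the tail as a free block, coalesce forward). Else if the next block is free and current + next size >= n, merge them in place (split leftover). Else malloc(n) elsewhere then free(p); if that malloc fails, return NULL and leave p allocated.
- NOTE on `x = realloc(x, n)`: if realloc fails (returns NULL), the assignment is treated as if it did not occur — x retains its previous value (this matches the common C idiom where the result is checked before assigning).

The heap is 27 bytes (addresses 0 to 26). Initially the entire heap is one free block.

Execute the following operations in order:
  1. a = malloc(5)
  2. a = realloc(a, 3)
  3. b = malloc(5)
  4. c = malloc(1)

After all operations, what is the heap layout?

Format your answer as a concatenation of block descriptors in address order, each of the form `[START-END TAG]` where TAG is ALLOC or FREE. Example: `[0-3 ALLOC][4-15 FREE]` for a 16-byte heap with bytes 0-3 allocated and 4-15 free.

Op 1: a = malloc(5) -> a = 0; heap: [0-4 ALLOC][5-26 FREE]
Op 2: a = realloc(a, 3) -> a = 0; heap: [0-2 ALLOC][3-26 FREE]
Op 3: b = malloc(5) -> b = 3; heap: [0-2 ALLOC][3-7 ALLOC][8-26 FREE]
Op 4: c = malloc(1) -> c = 8; heap: [0-2 ALLOC][3-7 ALLOC][8-8 ALLOC][9-26 FREE]

Answer: [0-2 ALLOC][3-7 ALLOC][8-8 ALLOC][9-26 FREE]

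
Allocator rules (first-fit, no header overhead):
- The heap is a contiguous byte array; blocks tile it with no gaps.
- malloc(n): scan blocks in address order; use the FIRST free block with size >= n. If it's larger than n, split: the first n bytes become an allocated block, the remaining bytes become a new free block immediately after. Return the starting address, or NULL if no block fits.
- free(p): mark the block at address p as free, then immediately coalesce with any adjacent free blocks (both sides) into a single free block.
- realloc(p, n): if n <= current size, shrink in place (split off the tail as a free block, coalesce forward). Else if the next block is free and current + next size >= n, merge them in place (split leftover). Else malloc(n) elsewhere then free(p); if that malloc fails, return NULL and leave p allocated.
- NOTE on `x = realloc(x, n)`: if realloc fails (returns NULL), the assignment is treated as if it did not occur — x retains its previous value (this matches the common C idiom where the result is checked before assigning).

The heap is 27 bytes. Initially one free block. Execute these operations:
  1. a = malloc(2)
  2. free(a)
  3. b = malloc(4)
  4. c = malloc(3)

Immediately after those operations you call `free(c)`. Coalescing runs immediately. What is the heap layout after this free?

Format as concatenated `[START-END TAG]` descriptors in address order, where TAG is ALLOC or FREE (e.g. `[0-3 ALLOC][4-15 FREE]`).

Answer: [0-3 ALLOC][4-26 FREE]

Derivation:
Op 1: a = malloc(2) -> a = 0; heap: [0-1 ALLOC][2-26 FREE]
Op 2: free(a) -> (freed a); heap: [0-26 FREE]
Op 3: b = malloc(4) -> b = 0; heap: [0-3 ALLOC][4-26 FREE]
Op 4: c = malloc(3) -> c = 4; heap: [0-3 ALLOC][4-6 ALLOC][7-26 FREE]
free(c): c = 4 -> block [4-6 ALLOC]; mark free, coalesce with adjacent free neighbors -> [0-3 ALLOC][4-26 FREE]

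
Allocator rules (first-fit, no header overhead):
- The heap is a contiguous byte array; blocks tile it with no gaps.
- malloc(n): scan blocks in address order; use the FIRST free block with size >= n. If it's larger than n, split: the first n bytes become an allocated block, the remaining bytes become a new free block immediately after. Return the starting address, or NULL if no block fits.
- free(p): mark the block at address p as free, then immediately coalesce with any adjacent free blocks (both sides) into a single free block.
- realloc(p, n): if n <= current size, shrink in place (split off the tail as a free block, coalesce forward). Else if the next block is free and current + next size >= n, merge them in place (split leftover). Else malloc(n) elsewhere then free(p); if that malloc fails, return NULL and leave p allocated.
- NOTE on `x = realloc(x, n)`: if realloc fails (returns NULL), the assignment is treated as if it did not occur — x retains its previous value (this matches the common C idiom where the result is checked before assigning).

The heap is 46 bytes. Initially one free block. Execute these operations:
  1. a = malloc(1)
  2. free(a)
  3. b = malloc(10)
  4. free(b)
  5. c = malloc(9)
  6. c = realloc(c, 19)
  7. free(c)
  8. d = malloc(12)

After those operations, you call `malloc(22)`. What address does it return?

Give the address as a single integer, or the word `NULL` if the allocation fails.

Answer: 12

Derivation:
Op 1: a = malloc(1) -> a = 0; heap: [0-0 ALLOC][1-45 FREE]
Op 2: free(a) -> (freed a); heap: [0-45 FREE]
Op 3: b = malloc(10) -> b = 0; heap: [0-9 ALLOC][10-45 FREE]
Op 4: free(b) -> (freed b); heap: [0-45 FREE]
Op 5: c = malloc(9) -> c = 0; heap: [0-8 ALLOC][9-45 FREE]
Op 6: c = realloc(c, 19) -> c = 0; heap: [0-18 ALLOC][19-45 FREE]
Op 7: free(c) -> (freed c); heap: [0-45 FREE]
Op 8: d = malloc(12) -> d = 0; heap: [0-11 ALLOC][12-45 FREE]
malloc(22): first-fit scan over [0-11 ALLOC][12-45 FREE] -> 12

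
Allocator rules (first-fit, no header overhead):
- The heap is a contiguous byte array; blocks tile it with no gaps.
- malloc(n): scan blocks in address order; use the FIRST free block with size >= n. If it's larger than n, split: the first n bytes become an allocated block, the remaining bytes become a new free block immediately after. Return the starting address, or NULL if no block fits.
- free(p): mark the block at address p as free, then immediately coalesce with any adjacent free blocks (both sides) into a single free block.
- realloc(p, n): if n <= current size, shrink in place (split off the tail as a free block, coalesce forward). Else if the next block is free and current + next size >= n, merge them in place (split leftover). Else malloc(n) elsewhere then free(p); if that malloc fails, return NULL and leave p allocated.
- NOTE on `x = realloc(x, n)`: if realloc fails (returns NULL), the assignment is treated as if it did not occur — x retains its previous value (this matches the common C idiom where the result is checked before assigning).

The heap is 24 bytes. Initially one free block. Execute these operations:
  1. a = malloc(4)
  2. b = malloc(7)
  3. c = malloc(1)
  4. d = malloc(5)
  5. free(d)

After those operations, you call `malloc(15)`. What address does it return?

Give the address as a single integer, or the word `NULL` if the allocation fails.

Op 1: a = malloc(4) -> a = 0; heap: [0-3 ALLOC][4-23 FREE]
Op 2: b = malloc(7) -> b = 4; heap: [0-3 ALLOC][4-10 ALLOC][11-23 FREE]
Op 3: c = malloc(1) -> c = 11; heap: [0-3 ALLOC][4-10 ALLOC][11-11 ALLOC][12-23 FREE]
Op 4: d = malloc(5) -> d = 12; heap: [0-3 ALLOC][4-10 ALLOC][11-11 ALLOC][12-16 ALLOC][17-23 FREE]
Op 5: free(d) -> (freed d); heap: [0-3 ALLOC][4-10 ALLOC][11-11 ALLOC][12-23 FREE]
malloc(15): first-fit scan over [0-3 ALLOC][4-10 ALLOC][11-11 ALLOC][12-23 FREE] -> NULL

Answer: NULL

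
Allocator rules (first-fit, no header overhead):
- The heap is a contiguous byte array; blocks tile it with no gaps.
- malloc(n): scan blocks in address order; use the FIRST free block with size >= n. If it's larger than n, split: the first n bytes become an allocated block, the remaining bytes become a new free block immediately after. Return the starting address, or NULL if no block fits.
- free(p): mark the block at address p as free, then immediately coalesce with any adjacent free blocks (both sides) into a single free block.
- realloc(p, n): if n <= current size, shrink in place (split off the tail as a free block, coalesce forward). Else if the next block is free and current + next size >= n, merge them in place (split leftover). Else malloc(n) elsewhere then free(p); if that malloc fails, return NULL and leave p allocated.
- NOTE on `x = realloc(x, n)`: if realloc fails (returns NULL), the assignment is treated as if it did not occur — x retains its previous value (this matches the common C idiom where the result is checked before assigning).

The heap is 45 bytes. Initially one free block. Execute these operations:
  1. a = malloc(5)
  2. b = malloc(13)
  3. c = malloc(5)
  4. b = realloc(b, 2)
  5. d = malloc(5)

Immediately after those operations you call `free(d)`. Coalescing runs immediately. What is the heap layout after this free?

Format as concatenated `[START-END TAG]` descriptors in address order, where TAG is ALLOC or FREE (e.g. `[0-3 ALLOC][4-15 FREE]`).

Answer: [0-4 ALLOC][5-6 ALLOC][7-17 FREE][18-22 ALLOC][23-44 FREE]

Derivation:
Op 1: a = malloc(5) -> a = 0; heap: [0-4 ALLOC][5-44 FREE]
Op 2: b = malloc(13) -> b = 5; heap: [0-4 ALLOC][5-17 ALLOC][18-44 FREE]
Op 3: c = malloc(5) -> c = 18; heap: [0-4 ALLOC][5-17 ALLOC][18-22 ALLOC][23-44 FREE]
Op 4: b = realloc(b, 2) -> b = 5; heap: [0-4 ALLOC][5-6 ALLOC][7-17 FREE][18-22 ALLOC][23-44 FREE]
Op 5: d = malloc(5) -> d = 7; heap: [0-4 ALLOC][5-6 ALLOC][7-11 ALLOC][12-17 FREE][18-22 ALLOC][23-44 FREE]
free(d): d = 7 -> block [7-11 ALLOC]; mark free, coalesce with adjacent free neighbors -> [0-4 ALLOC][5-6 ALLOC][7-17 FREE][18-22 ALLOC][23-44 FREE]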